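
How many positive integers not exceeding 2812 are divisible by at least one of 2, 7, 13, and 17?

1766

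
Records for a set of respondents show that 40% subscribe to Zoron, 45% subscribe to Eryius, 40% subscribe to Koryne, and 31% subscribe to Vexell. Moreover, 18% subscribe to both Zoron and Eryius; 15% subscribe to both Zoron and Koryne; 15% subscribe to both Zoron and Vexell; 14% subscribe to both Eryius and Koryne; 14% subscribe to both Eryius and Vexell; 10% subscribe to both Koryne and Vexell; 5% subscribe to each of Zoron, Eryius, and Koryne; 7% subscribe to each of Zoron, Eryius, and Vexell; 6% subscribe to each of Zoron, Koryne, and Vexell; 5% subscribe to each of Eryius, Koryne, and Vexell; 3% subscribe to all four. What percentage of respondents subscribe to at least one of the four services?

P(union) = 40 + 45 + 40 + 31 − 18 − 15 − 15 − 14 − 14 − 10 + 5 + 7 + 6 + 5 − 3 = 90%

90%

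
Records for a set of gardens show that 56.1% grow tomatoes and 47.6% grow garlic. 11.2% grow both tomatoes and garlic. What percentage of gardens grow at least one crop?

P(≥1) = 56.1 + 47.6 − 11.2 = 92.5%

92.5%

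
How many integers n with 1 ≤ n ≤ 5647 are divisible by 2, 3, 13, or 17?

4011

Inclusion–exclusion gives
⌊5647/2⌋ + ⌊5647/3⌋ + ⌊5647/13⌋ + ⌊5647/17⌋ − ⌊5647/6⌋ − ⌊5647/26⌋ − ⌊5647/34⌋ − ⌊5647/39⌋ − ⌊5647/51⌋ − ⌊5647/221⌋ + ⌊5647/78⌋ + ⌊5647/102⌋ + ⌊5647/442⌋ + ⌊5647/663⌋ − ⌊5647/1326⌋ = 2823 + 1882 + 434 + 332 − 941 − 217 − 166 − 144 − 110 − 25 + 72 + 55 + 12 + 8 − 4 = 4011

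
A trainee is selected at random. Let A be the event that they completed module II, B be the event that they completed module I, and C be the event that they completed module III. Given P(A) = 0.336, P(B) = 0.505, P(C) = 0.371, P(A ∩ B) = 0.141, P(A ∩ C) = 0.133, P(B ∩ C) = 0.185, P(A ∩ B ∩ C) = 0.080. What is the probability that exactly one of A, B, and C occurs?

By inclusion–exclusion (exactly-one form):
P(exactly one) = 0.336 + 0.505 + 0.371 − 2·0.141 − 2·0.133 − 2·0.185 + 3·0.080 = 0.534

0.534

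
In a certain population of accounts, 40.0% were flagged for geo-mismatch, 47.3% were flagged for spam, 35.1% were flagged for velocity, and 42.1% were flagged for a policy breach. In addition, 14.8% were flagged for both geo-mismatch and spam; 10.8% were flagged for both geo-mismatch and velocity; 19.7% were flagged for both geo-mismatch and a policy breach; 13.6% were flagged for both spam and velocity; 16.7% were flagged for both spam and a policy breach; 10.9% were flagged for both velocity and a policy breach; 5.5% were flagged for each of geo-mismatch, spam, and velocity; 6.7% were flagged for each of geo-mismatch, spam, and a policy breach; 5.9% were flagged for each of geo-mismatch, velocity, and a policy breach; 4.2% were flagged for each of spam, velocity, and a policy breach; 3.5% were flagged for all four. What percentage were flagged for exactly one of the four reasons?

Using the inclusion–exclusion count for exactly one event:
P(exactly one) = 40.0 + 47.3 + 35.1 + 42.1 − 2·14.8 − 2·10.8 − 2·19.7 − 2·13.6 − 2·16.7 − 2·10.9 + 3·5.5 + 3·6.7 + 3·5.9 + 3·4.2 − 4·3.5 = 44.4%

44.4%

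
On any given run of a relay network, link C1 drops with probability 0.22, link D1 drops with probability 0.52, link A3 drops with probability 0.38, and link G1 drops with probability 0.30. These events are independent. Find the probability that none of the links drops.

0.1624896

P(none) = (1 − 0.22) × (1 − 0.52) × (1 − 0.38) × (1 − 0.30) = 0.78 × 0.48 × 0.62 × 0.70 = 0.1624896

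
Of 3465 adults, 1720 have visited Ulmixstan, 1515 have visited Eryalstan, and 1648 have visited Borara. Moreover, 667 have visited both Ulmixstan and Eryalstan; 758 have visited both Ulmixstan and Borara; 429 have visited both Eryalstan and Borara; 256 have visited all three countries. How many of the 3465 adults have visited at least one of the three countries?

3285

By inclusion-exclusion,
N(≥1) = 1720 + 1515 + 1648 − 667 − 758 − 429 + 256 = 3285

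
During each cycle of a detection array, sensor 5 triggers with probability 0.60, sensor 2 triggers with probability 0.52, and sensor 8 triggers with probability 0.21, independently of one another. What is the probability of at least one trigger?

0.84832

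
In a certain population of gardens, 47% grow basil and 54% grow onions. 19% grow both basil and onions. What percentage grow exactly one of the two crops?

P(exactly one) = 47 + 54 − 2·19 = 63%

63%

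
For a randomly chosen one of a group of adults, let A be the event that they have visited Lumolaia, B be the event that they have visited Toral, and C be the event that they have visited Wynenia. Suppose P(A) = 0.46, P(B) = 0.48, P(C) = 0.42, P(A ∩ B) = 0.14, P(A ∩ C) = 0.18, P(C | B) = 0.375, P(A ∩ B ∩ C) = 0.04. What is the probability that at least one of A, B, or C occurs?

P(B ∩ C) = P(B)·P(C|B) = 0.48 × 0.375 = 0.18
By inclusion–exclusion:
P(A ∪ B ∪ C) = 0.46 + 0.48 + 0.42 − 0.14 − 0.18 − 0.18 + 0.04 = 0.90

0.90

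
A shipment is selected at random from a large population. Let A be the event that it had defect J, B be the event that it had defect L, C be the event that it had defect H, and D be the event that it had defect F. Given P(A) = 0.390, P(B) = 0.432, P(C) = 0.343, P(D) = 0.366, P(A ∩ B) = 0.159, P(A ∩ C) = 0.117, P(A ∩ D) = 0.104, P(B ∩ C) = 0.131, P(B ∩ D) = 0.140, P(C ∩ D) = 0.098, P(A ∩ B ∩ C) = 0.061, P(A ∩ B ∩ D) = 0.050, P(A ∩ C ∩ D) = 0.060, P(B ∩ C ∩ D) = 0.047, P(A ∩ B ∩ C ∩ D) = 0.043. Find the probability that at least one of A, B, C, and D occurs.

P(A ∪ B ∪ C ∪ D) = 0.390 + 0.432 + 0.343 + 0.366 − 0.159 − 0.117 − 0.104 − 0.131 − 0.140 − 0.098 + 0.061 + 0.050 + 0.060 + 0.047 − 0.043 = 0.957

0.957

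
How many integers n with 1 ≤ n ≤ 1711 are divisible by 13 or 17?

Inclusion–exclusion gives
131 + 100 − 7 = 224

224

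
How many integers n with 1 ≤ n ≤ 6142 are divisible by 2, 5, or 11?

3908

Using inclusion–exclusion:
⌊6142/2⌋ + ⌊6142/5⌋ + ⌊6142/11⌋ − ⌊6142/10⌋ − ⌊6142/22⌋ − ⌊6142/55⌋ + ⌊6142/110⌋ = 3071 + 1228 + 558 − 614 − 279 − 111 + 55 = 3908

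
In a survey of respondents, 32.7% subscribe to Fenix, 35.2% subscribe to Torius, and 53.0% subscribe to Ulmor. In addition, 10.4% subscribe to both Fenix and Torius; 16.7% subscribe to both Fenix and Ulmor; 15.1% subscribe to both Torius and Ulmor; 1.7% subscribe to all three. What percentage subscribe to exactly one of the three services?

41.6%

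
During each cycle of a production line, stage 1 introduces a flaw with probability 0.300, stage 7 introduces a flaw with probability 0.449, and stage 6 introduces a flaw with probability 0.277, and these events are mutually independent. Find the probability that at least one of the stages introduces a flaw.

0.7211389

Independence gives P(none) = ∏(1 − pᵢ).
P(none) = (1 − 0.300) × (1 − 0.449) × (1 − 0.277) = 0.700 × 0.551 × 0.723 = 0.2788611
P(at least one) = 1 − 0.2788611 = 0.7211389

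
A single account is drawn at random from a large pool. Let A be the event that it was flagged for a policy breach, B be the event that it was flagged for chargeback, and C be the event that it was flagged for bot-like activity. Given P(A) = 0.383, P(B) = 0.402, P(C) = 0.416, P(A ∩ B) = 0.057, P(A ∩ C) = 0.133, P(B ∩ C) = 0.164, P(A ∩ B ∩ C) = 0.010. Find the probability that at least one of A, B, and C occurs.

0.857

P(A ∪ B ∪ C) = 0.383 + 0.402 + 0.416 − 0.057 − 0.133 − 0.164 + 0.010 = 0.857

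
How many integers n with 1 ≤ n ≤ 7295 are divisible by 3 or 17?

2717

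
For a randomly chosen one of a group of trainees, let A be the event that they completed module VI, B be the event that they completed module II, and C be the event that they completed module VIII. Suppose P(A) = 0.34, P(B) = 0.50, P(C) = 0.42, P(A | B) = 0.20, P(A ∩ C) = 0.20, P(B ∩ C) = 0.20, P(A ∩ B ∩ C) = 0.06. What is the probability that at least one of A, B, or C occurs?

P(A ∩ B) = P(B)·P(A|B) = 0.50 × 0.20 = 0.10
P(A ∪ B ∪ C) = 0.34 + 0.50 + 0.42 − 0.10 − 0.20 − 0.20 + 0.06 = 0.82

0.82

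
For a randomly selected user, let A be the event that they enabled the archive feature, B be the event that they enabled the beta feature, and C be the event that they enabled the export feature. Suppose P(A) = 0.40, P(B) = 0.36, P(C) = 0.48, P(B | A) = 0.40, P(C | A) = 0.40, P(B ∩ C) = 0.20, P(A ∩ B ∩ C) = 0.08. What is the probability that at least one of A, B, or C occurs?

0.80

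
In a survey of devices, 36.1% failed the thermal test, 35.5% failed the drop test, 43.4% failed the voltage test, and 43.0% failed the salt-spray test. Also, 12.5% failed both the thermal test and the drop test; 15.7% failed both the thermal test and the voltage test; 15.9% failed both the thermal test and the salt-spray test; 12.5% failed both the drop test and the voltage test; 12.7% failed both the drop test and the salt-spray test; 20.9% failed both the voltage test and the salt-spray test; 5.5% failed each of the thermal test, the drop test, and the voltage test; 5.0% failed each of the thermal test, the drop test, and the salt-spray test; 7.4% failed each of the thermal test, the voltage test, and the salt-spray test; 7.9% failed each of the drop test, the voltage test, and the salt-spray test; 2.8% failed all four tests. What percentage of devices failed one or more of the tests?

90.8%

By inclusion-exclusion,
P(≥1) = 36.1 + 35.5 + 43.4 + 43.0 − 12.5 − 15.7 − 15.9 − 12.5 − 12.7 − 20.9 + 5.5 + 5.0 + 7.4 + 7.9 − 2.8 = 90.8%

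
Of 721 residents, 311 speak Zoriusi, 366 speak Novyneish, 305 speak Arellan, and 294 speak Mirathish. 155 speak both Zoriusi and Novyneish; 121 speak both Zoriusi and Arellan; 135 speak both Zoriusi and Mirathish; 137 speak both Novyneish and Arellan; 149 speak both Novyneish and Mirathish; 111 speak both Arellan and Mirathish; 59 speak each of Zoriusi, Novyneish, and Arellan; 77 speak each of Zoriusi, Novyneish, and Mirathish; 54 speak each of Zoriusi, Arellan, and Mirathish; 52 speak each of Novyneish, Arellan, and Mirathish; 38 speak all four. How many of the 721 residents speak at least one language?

672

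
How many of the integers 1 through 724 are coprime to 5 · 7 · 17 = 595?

468

144 + 103 + 42 − 20 − 8 − 6 + 1 = 256
724 − 256 = 468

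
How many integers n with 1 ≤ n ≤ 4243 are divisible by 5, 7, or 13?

1557

848 + 606 + 326 − 121 − 65 − 46 + 9 = 1557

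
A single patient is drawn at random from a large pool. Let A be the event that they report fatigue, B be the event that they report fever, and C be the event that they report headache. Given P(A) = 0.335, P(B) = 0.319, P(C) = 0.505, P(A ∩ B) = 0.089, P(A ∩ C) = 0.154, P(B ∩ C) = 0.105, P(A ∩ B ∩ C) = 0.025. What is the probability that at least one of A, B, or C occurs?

0.836

Inclusion–exclusion gives
P(A ∪ B ∪ C) = 0.335 + 0.319 + 0.505 − 0.089 − 0.154 − 0.105 + 0.025 = 0.836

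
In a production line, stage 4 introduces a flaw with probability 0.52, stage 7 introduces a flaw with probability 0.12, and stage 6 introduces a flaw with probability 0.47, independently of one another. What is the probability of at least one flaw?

0.776128

P(none) = (1 − 0.52) × (1 − 0.12) × (1 − 0.47) = 0.48 × 0.88 × 0.53 = 0.223872
P(at least one) = 1 − 0.223872 = 0.776128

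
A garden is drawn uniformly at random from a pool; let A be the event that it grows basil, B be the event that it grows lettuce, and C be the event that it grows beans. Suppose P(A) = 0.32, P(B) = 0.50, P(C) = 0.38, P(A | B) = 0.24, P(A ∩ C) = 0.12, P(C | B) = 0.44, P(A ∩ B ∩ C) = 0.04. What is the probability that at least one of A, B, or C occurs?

P(A ∩ B) = P(B)·P(A|B) = 0.50 × 0.24 = 0.12
P(B ∩ C) = P(B)·P(C|B) = 0.50 × 0.44 = 0.22
P(A ∪ B ∪ C) = 0.32 + 0.50 + 0.38 − 0.12 − 0.12 − 0.22 + 0.04 = 0.78

0.78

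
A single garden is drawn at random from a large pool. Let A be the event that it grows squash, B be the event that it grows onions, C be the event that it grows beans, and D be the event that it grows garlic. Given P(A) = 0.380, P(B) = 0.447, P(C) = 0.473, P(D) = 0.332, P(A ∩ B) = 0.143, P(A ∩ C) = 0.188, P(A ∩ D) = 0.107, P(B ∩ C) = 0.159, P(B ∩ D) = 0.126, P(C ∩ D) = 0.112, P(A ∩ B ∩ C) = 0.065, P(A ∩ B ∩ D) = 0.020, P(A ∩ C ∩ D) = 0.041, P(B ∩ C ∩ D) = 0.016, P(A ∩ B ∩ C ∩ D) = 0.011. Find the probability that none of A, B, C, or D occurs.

0.072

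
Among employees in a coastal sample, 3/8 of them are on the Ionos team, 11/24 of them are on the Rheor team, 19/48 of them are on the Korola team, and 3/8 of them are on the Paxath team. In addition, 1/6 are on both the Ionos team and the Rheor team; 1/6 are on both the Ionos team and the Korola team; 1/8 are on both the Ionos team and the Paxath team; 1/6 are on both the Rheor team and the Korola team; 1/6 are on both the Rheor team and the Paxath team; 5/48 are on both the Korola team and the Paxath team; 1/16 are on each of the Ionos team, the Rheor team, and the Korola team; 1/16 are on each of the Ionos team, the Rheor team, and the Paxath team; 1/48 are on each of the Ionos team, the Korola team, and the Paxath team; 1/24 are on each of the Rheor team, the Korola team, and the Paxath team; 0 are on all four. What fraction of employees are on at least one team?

43/48

Using inclusion–exclusion:
P(union) = 3/8 + 11/24 + 19/48 + 3/8 − 1/6 − 1/6 − 1/8 − 1/6 − 1/6 − 5/48 + 1/16 + 1/16 + 1/48 + 1/24 − 0 = 43/48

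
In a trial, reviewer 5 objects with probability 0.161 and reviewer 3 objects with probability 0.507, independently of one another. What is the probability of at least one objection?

Independence gives P(none) = ∏(1 − pᵢ).
P(none) = (1 − 0.161) × (1 − 0.507) = 0.839 × 0.493 = 0.413627
P(at least one) = 1 − 0.413627 = 0.586373

0.586373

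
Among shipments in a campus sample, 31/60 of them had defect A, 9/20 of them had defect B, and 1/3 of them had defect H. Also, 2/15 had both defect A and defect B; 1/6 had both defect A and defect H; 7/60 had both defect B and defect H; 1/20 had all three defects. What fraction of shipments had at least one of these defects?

14/15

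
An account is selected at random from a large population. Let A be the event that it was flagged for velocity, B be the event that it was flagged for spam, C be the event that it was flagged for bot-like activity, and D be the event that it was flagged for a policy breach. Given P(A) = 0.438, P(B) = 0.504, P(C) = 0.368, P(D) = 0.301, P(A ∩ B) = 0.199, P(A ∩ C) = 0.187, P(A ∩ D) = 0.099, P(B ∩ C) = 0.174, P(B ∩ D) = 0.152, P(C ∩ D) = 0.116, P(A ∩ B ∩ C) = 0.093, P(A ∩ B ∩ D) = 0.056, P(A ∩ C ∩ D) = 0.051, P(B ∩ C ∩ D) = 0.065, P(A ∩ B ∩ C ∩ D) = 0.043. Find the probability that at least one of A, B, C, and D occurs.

0.906

Using inclusion–exclusion:
P(A ∪ B ∪ C ∪ D) = 0.438 + 0.504 + 0.368 + 0.301 − 0.199 − 0.187 − 0.099 − 0.174 − 0.152 − 0.116 + 0.093 + 0.056 + 0.051 + 0.065 − 0.043 = 0.906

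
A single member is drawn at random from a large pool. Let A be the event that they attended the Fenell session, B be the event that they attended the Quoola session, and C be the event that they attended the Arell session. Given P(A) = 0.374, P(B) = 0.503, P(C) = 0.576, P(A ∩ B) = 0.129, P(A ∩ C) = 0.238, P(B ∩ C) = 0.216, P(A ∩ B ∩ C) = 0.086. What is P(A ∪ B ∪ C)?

0.956

Apply inclusion-exclusion:
P(A ∪ B ∪ C) = 0.374 + 0.503 + 0.576 − 0.129 − 0.238 − 0.216 + 0.086 = 0.956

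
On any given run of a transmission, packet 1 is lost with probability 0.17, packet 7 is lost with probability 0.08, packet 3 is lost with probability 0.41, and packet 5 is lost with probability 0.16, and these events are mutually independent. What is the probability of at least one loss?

P(none) = (1 − 0.17) × (1 − 0.08) × (1 − 0.41) × (1 − 0.16) = 0.83 × 0.92 × 0.59 × 0.84 = 0.37844016
P(at least one) = 1 − 0.37844016 = 0.62155984

0.62155984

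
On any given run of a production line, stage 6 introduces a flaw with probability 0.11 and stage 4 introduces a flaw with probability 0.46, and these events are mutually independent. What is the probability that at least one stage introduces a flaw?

0.5194

P(none) = (1 − 0.11) × (1 − 0.46) = 0.89 × 0.54 = 0.4806
P(at least one) = 1 − 0.4806 = 0.5194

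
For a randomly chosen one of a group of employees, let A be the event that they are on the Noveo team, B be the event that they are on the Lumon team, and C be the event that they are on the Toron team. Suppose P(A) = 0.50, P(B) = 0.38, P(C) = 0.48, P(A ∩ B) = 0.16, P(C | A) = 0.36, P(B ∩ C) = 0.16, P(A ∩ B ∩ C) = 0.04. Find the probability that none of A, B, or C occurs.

0.10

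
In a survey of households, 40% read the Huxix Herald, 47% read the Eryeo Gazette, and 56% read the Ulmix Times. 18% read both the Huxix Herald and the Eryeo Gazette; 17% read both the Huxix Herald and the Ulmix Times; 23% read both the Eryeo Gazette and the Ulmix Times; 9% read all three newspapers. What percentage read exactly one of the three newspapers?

54%

P(exactly one) = 40 + 47 + 56 − 2·18 − 2·17 − 2·23 + 3·9 = 54%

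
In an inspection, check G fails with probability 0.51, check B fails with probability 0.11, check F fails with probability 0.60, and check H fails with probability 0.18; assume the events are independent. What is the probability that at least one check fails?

Independence gives P(none) = ∏(1 − pᵢ).
P(none) = (1 − 0.51) × (1 − 0.11) × (1 − 0.60) × (1 − 0.18) = 0.49 × 0.89 × 0.40 × 0.82 = 0.1430408
P(at least one) = 1 − 0.1430408 = 0.8569592

0.8569592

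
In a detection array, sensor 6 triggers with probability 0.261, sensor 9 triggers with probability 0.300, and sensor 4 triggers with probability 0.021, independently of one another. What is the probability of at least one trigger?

P(none) = (1 − 0.261) × (1 − 0.300) × (1 − 0.021) = 0.739 × 0.700 × 0.979 = 0.5064367
P(at least one) = 1 − 0.5064367 = 0.4935633

0.4935633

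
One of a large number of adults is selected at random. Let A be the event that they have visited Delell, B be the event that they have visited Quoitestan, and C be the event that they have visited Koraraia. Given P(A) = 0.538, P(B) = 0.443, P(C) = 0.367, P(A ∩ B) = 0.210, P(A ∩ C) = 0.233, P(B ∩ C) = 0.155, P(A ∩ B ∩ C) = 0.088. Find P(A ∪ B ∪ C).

P(A ∪ B ∪ C) = 0.538 + 0.443 + 0.367 − 0.210 − 0.233 − 0.155 + 0.088 = 0.838

0.838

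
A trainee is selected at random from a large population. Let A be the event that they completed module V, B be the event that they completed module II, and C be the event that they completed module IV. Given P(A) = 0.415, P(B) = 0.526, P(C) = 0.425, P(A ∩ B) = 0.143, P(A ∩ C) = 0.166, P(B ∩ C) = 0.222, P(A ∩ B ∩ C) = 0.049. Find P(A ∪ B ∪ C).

P(A ∪ B ∪ C) = 0.415 + 0.526 + 0.425 − 0.143 − 0.166 − 0.222 + 0.049 = 0.884

0.884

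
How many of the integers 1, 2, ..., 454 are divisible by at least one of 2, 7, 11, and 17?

287

By inclusion-exclusion,
227 + 64 + 41 + 26 − 32 − 20 − 13 − 5 − 3 − 2 + 2 + 1 + 1 + 0 − 0 = 287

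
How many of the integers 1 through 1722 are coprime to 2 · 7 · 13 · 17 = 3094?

640

floor(1722/2) + floor(1722/7) + floor(1722/13) + floor(1722/17) − floor(1722/14) − floor(1722/26) − floor(1722/34) − floor(1722/91) − floor(1722/119) − floor(1722/221) + floor(1722/182) + floor(1722/238) + floor(1722/442) + floor(1722/1547) − floor(1722/3094) = 861 + 246 + 132 + 101 − 123 − 66 − 50 − 18 − 14 − 7 + 9 + 7 + 3 + 1 − 0 = 1082
1722 − 1082 = 640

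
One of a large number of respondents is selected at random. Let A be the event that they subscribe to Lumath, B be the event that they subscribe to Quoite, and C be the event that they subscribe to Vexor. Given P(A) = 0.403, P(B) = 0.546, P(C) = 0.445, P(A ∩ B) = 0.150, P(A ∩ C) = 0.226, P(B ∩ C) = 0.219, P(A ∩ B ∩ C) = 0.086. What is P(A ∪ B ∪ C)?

0.885

P(A ∪ B ∪ C) = 0.403 + 0.546 + 0.445 − 0.150 − 0.226 − 0.219 + 0.086 = 0.885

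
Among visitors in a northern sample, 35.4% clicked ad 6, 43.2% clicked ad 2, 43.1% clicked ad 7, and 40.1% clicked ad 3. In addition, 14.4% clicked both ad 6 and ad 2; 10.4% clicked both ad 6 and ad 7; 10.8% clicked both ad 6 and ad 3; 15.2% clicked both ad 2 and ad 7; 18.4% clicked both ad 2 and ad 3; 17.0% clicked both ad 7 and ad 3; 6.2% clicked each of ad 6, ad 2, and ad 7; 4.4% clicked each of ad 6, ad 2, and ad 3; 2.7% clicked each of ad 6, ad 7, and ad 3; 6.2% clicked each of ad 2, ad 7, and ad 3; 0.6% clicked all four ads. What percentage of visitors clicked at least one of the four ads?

94.5%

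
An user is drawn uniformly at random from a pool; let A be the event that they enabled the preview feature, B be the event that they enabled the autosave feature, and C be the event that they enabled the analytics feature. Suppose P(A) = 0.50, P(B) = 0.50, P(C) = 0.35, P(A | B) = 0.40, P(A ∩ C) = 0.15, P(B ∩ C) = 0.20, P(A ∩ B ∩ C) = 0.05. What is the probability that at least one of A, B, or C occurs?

0.85

P(A ∩ B) = P(B)·P(A|B) = 0.50 × 0.40 = 0.20
Inclusion–exclusion gives
P(A ∪ B ∪ C) = 0.50 + 0.50 + 0.35 − 0.20 − 0.15 − 0.20 + 0.05 = 0.85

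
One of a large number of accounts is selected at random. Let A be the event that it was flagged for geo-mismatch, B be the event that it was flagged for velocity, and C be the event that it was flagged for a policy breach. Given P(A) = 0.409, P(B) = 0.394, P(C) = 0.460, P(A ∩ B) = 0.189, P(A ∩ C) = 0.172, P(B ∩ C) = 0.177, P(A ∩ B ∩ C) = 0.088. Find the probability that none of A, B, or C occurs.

0.187

Using inclusion–exclusion:
P(A ∪ B ∪ C) = 0.409 + 0.394 + 0.460 − 0.189 − 0.172 − 0.177 + 0.088 = 0.813
P(none) = 1 − 0.813 = 0.187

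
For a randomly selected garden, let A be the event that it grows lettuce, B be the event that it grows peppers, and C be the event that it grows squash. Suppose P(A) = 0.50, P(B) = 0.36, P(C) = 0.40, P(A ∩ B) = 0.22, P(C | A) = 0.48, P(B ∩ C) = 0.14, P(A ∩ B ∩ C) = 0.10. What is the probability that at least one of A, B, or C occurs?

0.76

P(A ∩ C) = P(A)·P(C|A) = 0.50 × 0.48 = 0.24
By inclusion–exclusion:
P(A ∪ B ∪ C) = 0.50 + 0.36 + 0.40 − 0.22 − 0.24 − 0.14 + 0.10 = 0.76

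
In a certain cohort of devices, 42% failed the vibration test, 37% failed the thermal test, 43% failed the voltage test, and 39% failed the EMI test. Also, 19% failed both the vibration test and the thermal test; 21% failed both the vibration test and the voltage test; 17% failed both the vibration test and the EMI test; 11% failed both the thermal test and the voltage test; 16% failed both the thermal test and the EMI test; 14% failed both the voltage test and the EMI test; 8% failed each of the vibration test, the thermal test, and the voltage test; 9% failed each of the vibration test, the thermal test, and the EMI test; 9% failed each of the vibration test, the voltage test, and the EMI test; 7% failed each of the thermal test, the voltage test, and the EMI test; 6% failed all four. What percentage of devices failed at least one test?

90%

P(at least one) = 42 + 37 + 43 + 39 − 19 − 21 − 17 − 11 − 16 − 14 + 8 + 9 + 9 + 7 − 6 = 90%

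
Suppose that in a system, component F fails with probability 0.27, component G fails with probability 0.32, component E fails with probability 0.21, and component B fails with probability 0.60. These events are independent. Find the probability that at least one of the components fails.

0.8431376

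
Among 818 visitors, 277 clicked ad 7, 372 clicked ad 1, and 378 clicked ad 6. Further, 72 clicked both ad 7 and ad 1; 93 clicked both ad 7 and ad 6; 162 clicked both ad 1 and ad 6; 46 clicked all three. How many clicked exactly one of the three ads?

511

Using the inclusion–exclusion count for exactly one event:
|exactly one| = 277 + 372 + 378 − 2·72 − 2·93 − 2·162 + 3·46 = 511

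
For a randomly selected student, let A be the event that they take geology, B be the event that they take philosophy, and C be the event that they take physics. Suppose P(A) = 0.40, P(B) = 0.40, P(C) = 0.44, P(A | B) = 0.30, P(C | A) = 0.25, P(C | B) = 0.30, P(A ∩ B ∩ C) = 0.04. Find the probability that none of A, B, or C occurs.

0.06

P(A ∩ B) = P(B)·P(A|B) = 0.40 × 0.30 = 0.12
P(A ∩ C) = P(A)·P(C|A) = 0.40 × 0.25 = 0.10
P(B ∩ C) = P(B)·P(C|B) = 0.40 × 0.30 = 0.12
Inclusion–exclusion gives
P(A ∪ B ∪ C) = 0.40 + 0.40 + 0.44 − 0.12 − 0.10 − 0.12 + 0.04 = 0.94
P(none) = 1 − 0.94 = 0.06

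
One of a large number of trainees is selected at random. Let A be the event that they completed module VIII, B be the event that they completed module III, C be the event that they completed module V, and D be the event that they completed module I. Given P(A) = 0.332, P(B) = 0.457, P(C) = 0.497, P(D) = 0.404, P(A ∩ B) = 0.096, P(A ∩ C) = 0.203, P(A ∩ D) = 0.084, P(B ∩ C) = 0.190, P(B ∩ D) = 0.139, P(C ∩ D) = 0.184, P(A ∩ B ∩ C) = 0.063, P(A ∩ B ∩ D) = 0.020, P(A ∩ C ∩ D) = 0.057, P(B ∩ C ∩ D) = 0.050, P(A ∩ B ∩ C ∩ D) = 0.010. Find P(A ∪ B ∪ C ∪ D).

P(A ∪ B ∪ C ∪ D) = 0.332 + 0.457 + 0.497 + 0.404 − 0.096 − 0.203 − 0.084 − 0.190 − 0.139 − 0.184 + 0.063 + 0.020 + 0.057 + 0.050 − 0.010 = 0.974

0.974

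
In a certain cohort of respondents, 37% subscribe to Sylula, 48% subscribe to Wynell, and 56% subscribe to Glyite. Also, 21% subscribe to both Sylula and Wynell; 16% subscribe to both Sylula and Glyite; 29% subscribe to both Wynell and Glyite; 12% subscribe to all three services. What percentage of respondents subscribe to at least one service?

87%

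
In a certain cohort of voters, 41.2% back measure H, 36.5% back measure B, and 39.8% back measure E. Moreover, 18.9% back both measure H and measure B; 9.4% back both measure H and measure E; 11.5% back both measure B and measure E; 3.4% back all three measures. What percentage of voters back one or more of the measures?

81.1%

P(at least one) = 41.2 + 36.5 + 39.8 − 18.9 − 9.4 − 11.5 + 3.4 = 81.1%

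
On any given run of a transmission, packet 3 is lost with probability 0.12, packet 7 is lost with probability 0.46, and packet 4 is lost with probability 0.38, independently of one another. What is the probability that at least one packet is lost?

0.705376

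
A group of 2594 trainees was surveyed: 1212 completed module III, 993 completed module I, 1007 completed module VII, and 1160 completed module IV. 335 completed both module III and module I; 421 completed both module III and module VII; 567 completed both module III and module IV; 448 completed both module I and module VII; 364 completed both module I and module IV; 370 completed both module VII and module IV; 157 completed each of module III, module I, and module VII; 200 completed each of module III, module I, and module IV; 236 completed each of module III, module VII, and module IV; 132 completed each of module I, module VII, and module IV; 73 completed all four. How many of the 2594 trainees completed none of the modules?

75

Inclusion–exclusion gives
N(≥1) = 1212 + 993 + 1007 + 1160 − 335 − 421 − 567 − 448 − 364 − 370 + 157 + 200 + 236 + 132 − 73 = 2519
None: 2594 − 2519 = 75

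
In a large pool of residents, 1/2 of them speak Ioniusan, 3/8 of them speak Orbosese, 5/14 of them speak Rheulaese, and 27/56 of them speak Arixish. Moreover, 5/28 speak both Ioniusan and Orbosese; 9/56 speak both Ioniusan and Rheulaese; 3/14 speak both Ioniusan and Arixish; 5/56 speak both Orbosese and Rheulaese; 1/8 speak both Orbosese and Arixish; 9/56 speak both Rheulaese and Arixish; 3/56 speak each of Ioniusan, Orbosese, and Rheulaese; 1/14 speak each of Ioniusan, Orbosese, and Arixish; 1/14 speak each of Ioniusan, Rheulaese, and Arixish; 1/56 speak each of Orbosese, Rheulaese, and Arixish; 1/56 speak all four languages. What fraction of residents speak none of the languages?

1/56

Inclusion–exclusion gives
P(at least one) = 1/2 + 3/8 + 5/14 + 27/56 − 5/28 − 9/56 − 3/14 − 5/56 − 1/8 − 9/56 + 3/56 + 1/14 + 1/14 + 1/56 − 1/56 = 55/56
P(none) = 1 − 55/56 = 1/56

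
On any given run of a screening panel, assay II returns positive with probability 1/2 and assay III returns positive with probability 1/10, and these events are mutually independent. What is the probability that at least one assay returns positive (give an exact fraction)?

Independence gives P(none) = ∏(1 − pᵢ).
P(none) = (1 − 1/2) × (1 − 1/10) = 1/2 × 9/10 = 9/20
P(at least one) = 1 − 9/20 = 11/20

11/20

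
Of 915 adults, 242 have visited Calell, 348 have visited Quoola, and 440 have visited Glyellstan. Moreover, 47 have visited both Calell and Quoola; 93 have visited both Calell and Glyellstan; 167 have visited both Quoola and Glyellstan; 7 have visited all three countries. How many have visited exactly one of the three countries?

By inclusion–exclusion (exactly-one form):
|exactly one| = 242 + 348 + 440 − 2·47 − 2·93 − 2·167 + 3·7 = 437

437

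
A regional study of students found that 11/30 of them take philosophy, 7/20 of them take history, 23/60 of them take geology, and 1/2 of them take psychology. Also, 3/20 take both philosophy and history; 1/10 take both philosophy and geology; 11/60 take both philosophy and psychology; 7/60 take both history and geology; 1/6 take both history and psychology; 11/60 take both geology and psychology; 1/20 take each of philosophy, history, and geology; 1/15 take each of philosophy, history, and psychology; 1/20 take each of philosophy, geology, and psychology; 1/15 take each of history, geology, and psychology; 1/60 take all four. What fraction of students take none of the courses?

Apply inclusion-exclusion:
P(≥1) = 11/30 + 7/20 + 23/60 + 1/2 − 3/20 − 1/10 − 11/60 − 7/60 − 1/6 − 11/60 + 1/20 + 1/15 + 1/20 + 1/15 − 1/60 = 11/12
P(none) = 1 − 11/12 = 1/12

1/12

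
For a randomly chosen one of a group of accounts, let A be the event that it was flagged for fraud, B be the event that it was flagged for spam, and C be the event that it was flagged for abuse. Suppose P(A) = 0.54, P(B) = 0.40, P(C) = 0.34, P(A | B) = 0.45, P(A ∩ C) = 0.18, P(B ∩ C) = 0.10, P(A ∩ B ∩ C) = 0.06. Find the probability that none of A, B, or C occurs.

0.12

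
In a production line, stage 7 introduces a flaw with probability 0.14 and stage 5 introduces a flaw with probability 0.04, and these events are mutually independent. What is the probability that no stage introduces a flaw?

P(none) = (1 − 0.14) × (1 − 0.04) = 0.86 × 0.96 = 0.8256

0.8256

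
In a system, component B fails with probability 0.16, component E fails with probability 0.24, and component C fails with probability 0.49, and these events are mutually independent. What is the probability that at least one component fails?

0.674416

P(none) = (1 − 0.16) × (1 − 0.24) × (1 − 0.49) = 0.84 × 0.76 × 0.51 = 0.325584
P(at least one) = 1 − 0.325584 = 0.674416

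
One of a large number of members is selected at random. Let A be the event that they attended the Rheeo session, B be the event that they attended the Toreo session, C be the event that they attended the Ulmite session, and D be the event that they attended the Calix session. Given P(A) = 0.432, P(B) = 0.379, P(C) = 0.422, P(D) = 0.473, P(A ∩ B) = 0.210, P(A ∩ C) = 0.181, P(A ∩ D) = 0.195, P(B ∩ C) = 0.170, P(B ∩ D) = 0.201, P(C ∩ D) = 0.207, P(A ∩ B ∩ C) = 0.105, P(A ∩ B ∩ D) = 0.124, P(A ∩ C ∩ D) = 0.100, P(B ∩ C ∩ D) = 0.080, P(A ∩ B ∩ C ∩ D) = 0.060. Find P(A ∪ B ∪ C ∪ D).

P(A ∪ B ∪ C ∪ D) = 0.432 + 0.379 + 0.422 + 0.473 − 0.210 − 0.181 − 0.195 − 0.170 − 0.201 − 0.207 + 0.105 + 0.124 + 0.100 + 0.080 − 0.060 = 0.891

0.891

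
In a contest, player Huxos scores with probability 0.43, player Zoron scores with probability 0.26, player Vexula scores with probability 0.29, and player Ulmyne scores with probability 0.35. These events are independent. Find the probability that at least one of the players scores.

Independence gives P(none) = ∏(1 − pᵢ).
P(none) = (1 − 0.43) × (1 − 0.26) × (1 − 0.29) × (1 − 0.35) = 0.57 × 0.74 × 0.71 × 0.65 = 0.1946607
P(at least one) = 1 − 0.1946607 = 0.8053393

0.8053393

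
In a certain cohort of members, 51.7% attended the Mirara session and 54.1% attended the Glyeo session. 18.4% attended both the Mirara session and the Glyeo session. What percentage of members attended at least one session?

P(at least one) = 51.7 + 54.1 − 18.4 = 87.4%

87.4%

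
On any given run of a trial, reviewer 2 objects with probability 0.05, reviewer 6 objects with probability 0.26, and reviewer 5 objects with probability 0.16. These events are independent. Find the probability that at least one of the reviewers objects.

Since the events are independent, P(none) is the product of the individual non-occurrence probabilities.
P(none) = (1 − 0.05) × (1 − 0.26) × (1 − 0.16) = 0.95 × 0.74 × 0.84 = 0.59052
P(at least one) = 1 − 0.59052 = 0.40948

0.40948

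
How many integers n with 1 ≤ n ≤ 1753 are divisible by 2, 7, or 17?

1046

floor(1753/2) + floor(1753/7) + floor(1753/17) − floor(1753/14) − floor(1753/34) − floor(1753/119) + floor(1753/238) = 876 + 250 + 103 − 125 − 51 − 14 + 7 = 1046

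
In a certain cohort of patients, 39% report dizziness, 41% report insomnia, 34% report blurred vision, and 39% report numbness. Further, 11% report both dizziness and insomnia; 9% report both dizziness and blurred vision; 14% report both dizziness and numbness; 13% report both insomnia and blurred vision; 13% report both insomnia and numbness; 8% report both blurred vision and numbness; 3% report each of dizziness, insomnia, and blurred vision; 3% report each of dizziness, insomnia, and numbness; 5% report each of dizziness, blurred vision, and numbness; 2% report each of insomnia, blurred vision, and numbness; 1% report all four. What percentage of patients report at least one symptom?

97%

By inclusion–exclusion:
P(union) = 39 + 41 + 34 + 39 − 11 − 9 − 14 − 13 − 13 − 8 + 3 + 3 + 5 + 2 − 1 = 97%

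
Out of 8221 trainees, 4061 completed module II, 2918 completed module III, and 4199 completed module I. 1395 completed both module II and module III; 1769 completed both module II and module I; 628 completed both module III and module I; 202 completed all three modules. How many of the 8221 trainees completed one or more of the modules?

Inclusion–exclusion gives
|at least one| = 4061 + 2918 + 4199 − 1395 − 1769 − 628 + 202 = 7588

7588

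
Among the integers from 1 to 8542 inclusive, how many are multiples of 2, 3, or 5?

6264

Using inclusion–exclusion:
4271 + 2847 + 1708 − 1423 − 854 − 569 + 284 = 6264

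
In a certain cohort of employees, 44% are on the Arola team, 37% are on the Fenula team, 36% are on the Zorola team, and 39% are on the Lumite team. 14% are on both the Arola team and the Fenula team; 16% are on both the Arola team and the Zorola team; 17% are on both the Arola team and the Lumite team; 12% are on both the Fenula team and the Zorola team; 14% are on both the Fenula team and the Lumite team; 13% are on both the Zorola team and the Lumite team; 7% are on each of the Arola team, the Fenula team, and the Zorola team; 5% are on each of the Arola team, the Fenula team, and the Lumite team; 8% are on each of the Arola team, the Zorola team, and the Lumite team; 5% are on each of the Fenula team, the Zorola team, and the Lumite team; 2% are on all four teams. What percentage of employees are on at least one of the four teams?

P(union) = 44 + 37 + 36 + 39 − 14 − 16 − 17 − 12 − 14 − 13 + 7 + 5 + 8 + 5 − 2 = 93%

93%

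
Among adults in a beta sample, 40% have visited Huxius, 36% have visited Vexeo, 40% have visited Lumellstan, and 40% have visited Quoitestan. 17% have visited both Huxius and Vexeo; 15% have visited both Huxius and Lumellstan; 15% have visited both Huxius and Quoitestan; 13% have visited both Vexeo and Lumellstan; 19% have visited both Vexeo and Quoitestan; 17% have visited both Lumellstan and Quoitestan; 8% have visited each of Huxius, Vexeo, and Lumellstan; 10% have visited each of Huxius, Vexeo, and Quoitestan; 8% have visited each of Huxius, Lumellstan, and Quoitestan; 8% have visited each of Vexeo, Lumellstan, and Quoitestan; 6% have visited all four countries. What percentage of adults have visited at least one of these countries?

88%

Apply inclusion-exclusion:
P(union) = 40 + 36 + 40 + 40 − 17 − 15 − 15 − 13 − 19 − 17 + 8 + 10 + 8 + 8 − 6 = 88%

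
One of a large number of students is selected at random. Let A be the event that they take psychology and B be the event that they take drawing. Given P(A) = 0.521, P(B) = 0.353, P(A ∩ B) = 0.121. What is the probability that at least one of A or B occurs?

By inclusion-exclusion,
P(A ∪ B) = 0.521 + 0.353 − 0.121 = 0.753

0.753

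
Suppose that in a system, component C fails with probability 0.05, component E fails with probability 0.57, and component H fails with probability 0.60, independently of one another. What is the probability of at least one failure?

P(none) = (1 − 0.05) × (1 − 0.57) × (1 − 0.60) = 0.95 × 0.43 × 0.40 = 0.1634
P(at least one) = 1 − 0.1634 = 0.8366

0.8366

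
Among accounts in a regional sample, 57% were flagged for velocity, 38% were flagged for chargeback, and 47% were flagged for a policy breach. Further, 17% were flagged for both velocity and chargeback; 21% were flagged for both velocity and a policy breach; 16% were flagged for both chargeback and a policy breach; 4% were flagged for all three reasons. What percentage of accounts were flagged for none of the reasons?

8%

P(union) = 57 + 38 + 47 − 17 − 21 − 16 + 4 = 92%
P(none) = 100% − 92% = 8%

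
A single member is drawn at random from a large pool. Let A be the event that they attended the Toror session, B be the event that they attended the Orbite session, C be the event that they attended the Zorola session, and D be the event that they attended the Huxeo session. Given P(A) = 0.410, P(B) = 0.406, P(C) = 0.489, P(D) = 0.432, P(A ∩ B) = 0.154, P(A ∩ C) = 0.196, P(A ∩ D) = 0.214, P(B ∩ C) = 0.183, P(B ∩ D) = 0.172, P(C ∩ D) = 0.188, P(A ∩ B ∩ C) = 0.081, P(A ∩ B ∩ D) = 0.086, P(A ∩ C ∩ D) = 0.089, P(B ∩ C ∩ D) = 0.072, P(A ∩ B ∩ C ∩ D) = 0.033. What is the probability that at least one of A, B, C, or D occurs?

By inclusion–exclusion:
P(A ∪ B ∪ C ∪ D) = 0.410 + 0.406 + 0.489 + 0.432 − 0.154 − 0.196 − 0.214 − 0.183 − 0.172 − 0.188 + 0.081 + 0.086 + 0.089 + 0.072 − 0.033 = 0.925

0.925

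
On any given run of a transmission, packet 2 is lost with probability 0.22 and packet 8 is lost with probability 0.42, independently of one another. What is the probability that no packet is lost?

Since the events are independent, P(none) is the product of the individual non-occurrence probabilities.
P(none) = (1 − 0.22) × (1 − 0.42) = 0.78 × 0.58 = 0.4524

0.4524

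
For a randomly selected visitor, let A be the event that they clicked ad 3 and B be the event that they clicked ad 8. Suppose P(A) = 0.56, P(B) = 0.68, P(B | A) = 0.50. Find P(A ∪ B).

0.96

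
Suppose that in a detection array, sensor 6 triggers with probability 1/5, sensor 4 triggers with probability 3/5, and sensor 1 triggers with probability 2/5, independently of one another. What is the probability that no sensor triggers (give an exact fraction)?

24/125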